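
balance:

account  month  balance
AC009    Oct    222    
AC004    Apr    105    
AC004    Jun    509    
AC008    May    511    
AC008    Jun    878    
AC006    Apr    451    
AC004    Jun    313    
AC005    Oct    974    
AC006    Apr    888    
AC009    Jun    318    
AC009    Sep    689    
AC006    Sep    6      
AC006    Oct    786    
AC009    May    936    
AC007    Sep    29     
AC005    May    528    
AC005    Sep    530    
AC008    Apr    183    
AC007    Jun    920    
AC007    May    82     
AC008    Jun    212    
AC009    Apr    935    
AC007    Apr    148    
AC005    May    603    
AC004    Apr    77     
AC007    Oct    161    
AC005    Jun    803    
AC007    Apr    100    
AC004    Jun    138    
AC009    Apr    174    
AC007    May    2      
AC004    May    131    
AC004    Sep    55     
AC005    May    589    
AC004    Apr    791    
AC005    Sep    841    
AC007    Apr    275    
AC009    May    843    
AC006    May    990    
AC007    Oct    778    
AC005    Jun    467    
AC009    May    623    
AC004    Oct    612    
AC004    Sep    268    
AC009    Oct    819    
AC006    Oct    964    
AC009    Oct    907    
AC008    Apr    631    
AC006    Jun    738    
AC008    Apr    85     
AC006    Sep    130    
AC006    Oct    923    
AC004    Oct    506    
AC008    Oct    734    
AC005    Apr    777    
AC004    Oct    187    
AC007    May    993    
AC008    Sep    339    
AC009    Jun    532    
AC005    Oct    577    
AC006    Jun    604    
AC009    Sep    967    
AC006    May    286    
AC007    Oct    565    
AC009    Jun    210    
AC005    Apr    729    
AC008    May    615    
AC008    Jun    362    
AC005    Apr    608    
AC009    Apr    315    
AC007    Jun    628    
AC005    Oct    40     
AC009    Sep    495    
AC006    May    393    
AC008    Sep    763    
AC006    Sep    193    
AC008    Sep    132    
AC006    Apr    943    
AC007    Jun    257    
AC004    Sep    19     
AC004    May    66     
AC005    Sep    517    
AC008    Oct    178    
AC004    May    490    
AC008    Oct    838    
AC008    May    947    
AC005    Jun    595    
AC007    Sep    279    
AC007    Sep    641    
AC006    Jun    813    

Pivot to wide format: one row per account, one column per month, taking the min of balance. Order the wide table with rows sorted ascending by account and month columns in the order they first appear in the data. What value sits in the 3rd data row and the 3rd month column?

604

With rows sorted ascending by account, row 3 is account=AC006. month columns in first-appearance order: Oct, Apr, Jun, May, Sep; column 3 is Jun.
Long rows with account=AC006, month=Jun: min(738, 604, 813) = 604.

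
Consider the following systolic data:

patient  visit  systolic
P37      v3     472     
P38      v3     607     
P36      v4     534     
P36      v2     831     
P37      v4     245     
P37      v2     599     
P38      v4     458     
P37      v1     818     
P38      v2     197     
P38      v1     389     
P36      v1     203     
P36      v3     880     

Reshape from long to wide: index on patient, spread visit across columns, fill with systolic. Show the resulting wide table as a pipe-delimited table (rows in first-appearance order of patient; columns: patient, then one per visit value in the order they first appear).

| patient | v3 | v4 | v2 | v1 |
| P37 | 472 | 245 | 599 | 818 |
| P38 | 607 | 458 | 197 | 389 |
| P36 | 880 | 534 | 831 | 203 |

Columns: patient plus the 4 distinct visit values (v3, v4, v2, v1).
For example, row P37 column v3 takes systolic=472 from the long row (P37, v3).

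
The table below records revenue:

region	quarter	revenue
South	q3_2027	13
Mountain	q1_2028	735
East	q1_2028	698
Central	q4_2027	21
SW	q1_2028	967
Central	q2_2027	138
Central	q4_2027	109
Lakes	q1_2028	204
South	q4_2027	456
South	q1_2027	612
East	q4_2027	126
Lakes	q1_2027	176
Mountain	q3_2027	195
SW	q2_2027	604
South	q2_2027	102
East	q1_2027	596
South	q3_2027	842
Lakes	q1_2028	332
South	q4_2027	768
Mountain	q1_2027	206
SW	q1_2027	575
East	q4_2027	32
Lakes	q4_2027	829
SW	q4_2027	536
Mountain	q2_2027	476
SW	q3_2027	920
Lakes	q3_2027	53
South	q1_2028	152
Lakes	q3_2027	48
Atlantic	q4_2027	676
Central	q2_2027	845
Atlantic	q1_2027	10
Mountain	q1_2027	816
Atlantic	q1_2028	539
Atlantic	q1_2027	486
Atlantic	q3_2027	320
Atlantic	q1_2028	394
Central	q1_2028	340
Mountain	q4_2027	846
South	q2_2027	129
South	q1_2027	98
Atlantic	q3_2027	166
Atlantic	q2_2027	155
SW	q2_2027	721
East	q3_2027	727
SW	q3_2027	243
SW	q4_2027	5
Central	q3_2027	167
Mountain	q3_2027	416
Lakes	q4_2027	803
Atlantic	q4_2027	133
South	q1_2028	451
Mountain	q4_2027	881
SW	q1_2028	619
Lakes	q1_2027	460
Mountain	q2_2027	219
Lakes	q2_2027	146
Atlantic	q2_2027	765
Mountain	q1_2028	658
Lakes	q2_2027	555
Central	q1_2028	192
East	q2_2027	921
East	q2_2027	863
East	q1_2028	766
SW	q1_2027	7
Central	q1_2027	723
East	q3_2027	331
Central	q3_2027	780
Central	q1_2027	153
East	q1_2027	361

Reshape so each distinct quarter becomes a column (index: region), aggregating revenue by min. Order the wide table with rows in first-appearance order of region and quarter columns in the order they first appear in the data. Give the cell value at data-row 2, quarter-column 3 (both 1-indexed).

846

With rows in first-appearance order of region, row 2 is region=Mountain. quarter columns in first-appearance order: q3_2027, q1_2028, q4_2027, q2_2027, q1_2027; column 3 is q4_2027.
Long rows with region=Mountain, quarter=q4_2027: min(846, 881) = 846.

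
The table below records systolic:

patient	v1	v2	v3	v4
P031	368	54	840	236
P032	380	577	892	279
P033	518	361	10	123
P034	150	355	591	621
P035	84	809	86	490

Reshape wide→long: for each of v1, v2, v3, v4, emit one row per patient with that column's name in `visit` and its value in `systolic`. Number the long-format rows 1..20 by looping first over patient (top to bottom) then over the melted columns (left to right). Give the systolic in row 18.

20 rows total (5 × 4). Row 18: index ⌊(18-1)/4⌋ = 4 into patient → P035; (18-1) mod 4 = 1 into the melted columns → v2.
So row 18 is (P035, v2, 809); systolic = 809.

809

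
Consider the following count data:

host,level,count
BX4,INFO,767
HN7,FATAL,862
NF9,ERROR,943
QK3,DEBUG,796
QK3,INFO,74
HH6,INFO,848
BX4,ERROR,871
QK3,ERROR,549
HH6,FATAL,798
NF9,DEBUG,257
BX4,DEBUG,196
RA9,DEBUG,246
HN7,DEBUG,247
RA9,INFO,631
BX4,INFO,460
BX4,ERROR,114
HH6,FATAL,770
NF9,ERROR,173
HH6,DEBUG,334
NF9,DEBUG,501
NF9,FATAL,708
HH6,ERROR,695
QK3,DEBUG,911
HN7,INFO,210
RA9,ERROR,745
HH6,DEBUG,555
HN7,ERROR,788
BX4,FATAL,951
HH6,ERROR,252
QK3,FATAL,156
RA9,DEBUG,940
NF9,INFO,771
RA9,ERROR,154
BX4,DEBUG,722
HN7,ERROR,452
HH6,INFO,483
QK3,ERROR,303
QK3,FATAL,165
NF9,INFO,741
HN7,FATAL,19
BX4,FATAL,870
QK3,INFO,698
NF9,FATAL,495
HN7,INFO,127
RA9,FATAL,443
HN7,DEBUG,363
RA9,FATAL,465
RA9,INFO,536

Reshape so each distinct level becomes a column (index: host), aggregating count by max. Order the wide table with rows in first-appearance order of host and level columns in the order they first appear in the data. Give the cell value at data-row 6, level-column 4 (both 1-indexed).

940

With rows in first-appearance order of host, row 6 is host=RA9. level columns in first-appearance order: INFO, FATAL, ERROR, DEBUG; column 4 is DEBUG.
Long rows with host=RA9, level=DEBUG: max(246, 940) = 940.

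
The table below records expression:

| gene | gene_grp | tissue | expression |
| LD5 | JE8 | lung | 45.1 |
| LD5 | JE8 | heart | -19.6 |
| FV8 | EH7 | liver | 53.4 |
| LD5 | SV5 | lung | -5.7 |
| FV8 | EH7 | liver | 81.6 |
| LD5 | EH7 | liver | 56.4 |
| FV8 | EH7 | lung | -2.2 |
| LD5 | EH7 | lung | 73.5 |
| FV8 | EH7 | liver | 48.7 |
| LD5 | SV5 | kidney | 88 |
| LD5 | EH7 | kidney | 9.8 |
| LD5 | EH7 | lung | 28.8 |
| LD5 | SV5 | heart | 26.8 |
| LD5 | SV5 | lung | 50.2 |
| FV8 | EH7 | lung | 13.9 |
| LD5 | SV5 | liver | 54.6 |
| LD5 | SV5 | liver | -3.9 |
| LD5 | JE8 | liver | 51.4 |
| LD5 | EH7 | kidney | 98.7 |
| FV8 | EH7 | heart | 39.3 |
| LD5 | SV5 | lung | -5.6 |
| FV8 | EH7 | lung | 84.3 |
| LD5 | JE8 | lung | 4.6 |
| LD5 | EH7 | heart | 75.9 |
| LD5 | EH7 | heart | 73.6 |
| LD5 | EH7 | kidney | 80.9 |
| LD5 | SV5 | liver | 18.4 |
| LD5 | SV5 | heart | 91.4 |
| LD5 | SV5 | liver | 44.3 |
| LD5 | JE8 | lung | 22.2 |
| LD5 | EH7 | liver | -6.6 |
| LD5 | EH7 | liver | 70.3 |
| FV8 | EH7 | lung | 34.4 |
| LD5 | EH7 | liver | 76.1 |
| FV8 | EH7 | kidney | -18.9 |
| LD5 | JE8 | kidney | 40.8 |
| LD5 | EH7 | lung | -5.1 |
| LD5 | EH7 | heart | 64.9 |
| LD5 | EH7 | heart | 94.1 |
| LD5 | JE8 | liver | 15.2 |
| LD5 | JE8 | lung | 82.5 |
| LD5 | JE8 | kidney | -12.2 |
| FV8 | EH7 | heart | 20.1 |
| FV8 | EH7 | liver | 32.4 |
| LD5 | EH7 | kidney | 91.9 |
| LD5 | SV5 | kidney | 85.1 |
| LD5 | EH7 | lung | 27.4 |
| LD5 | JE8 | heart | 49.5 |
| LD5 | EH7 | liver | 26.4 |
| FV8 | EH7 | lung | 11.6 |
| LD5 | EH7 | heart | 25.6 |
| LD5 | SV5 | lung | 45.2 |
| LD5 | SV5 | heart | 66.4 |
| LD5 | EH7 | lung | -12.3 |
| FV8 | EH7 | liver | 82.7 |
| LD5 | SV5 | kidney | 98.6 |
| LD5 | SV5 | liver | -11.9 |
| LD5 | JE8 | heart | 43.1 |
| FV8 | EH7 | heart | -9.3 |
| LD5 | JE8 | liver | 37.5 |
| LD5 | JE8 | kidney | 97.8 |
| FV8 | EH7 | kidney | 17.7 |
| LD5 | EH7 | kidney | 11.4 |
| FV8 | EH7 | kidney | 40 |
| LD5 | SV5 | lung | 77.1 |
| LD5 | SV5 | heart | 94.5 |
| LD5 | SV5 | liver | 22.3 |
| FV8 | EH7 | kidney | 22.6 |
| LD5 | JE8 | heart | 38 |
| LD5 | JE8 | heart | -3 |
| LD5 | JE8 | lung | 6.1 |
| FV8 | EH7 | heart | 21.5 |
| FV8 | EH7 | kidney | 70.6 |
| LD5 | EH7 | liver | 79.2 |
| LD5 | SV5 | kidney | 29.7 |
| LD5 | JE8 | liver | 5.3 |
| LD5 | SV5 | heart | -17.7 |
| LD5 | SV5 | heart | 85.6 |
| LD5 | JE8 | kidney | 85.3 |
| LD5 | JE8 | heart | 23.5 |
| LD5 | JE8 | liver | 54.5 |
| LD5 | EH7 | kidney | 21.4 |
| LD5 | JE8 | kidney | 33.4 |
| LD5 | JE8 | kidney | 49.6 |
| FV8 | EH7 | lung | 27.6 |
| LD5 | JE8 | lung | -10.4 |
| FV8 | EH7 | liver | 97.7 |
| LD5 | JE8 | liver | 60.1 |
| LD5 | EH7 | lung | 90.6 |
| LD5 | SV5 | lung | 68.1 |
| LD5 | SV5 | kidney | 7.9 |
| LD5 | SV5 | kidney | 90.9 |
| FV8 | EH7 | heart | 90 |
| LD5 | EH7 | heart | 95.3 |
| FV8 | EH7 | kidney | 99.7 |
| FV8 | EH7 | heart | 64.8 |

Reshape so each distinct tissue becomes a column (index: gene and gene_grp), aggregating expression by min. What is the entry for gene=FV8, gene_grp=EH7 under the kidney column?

-18.9

Rows with gene=FV8, gene_grp=EH7 and tissue=kidney: expression values are -18.9, 17.7, 40, 22.6, 70.6, 99.7.
min(-18.9, 17.7, 40, 22.6, 70.6, 99.7) = -18.9.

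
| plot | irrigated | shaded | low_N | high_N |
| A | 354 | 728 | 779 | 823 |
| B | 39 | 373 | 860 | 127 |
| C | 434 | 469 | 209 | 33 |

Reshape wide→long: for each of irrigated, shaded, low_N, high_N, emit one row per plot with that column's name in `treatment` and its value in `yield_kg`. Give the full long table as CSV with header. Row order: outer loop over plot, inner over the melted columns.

plot,treatment,yield_kg
A,irrigated,354
A,shaded,728
A,low_N,779
A,high_N,823
B,irrigated,39
B,shaded,373
B,low_N,860
B,high_N,127
C,irrigated,434
C,shaded,469
C,low_N,209
C,high_N,33

Each (plot, column) pair becomes one row: 3 × 4 = 12 rows.
For example, (A, irrigated) → yield_kg=354.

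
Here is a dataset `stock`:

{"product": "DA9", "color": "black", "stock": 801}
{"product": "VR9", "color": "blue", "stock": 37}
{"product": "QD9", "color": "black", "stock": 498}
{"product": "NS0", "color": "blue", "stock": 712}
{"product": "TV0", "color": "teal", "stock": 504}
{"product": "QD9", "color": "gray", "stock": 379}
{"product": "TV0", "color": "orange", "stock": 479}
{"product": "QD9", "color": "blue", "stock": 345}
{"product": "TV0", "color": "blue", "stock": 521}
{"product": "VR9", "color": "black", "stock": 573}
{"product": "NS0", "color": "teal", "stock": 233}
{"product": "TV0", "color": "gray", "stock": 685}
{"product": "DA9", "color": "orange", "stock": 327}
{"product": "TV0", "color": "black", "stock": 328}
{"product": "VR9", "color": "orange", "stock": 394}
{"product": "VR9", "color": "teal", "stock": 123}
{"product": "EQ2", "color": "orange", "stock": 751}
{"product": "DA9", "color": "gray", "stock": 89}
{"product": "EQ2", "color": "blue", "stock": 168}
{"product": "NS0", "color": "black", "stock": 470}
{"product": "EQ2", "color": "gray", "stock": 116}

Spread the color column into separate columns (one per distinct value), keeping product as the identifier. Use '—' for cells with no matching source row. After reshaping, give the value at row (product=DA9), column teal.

—

No long-format row has product=DA9 and color=teal, so the cell is —.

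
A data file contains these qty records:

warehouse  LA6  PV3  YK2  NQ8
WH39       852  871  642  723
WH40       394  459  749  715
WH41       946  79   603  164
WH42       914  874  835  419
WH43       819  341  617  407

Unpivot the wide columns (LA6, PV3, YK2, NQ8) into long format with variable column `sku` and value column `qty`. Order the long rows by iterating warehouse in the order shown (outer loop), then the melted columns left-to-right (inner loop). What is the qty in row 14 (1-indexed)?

874

20 rows total (5 × 4). Row 14: index ⌊(14-1)/4⌋ = 3 into warehouse → WH42; (14-1) mod 4 = 1 into the melted columns → PV3.
So row 14 is (WH42, PV3, 874); qty = 874.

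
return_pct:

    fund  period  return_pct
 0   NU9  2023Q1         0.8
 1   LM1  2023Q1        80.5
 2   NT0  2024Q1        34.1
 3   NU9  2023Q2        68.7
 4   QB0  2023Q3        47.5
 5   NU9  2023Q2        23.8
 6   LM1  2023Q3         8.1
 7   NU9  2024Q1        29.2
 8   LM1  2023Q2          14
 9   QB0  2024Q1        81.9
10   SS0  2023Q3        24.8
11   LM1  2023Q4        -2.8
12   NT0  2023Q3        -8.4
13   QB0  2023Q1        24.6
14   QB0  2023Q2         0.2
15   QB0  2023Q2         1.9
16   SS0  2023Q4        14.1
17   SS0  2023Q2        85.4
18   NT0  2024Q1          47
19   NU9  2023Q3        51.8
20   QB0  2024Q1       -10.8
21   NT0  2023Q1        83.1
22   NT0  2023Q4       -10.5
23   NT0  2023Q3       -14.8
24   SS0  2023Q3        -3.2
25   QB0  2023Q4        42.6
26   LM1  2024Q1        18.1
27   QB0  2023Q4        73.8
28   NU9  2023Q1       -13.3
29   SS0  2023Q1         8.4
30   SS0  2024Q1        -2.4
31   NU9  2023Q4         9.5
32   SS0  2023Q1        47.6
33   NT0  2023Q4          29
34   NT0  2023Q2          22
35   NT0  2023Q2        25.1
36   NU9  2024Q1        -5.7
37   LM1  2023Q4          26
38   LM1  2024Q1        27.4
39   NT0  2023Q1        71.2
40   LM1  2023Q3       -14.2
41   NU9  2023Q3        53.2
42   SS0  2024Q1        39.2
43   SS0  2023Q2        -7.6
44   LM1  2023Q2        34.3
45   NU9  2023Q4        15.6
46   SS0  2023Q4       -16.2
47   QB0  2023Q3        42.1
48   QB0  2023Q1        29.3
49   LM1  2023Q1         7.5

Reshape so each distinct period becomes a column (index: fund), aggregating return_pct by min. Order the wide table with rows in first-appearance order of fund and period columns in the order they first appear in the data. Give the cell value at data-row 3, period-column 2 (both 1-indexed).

With rows in first-appearance order of fund, row 3 is fund=NT0. period columns in first-appearance order: 2023Q1, 2024Q1, 2023Q2, 2023Q3, 2023Q4; column 2 is 2024Q1.
Long rows with fund=NT0, period=2024Q1: min(34.1, 47) = 34.1.

34.1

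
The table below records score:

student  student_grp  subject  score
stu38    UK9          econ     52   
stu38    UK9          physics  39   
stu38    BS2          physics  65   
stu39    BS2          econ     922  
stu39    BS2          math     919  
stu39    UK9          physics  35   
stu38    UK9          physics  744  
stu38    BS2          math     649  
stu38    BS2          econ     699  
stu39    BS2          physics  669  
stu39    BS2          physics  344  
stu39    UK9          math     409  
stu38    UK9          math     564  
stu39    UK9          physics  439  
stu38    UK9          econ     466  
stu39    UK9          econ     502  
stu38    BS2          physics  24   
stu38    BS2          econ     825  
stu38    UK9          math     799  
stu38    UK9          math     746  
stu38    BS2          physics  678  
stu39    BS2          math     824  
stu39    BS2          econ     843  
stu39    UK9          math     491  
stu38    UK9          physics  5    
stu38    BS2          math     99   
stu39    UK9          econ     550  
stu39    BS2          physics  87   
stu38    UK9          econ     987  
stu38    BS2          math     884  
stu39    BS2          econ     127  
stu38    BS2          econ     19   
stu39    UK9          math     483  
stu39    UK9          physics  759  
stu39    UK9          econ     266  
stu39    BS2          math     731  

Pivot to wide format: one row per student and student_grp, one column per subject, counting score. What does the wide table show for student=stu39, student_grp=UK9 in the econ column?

Rows with student=stu39, student_grp=UK9 and subject=econ: score values are 502, 550, 266.
3 rows match — count = 3.

3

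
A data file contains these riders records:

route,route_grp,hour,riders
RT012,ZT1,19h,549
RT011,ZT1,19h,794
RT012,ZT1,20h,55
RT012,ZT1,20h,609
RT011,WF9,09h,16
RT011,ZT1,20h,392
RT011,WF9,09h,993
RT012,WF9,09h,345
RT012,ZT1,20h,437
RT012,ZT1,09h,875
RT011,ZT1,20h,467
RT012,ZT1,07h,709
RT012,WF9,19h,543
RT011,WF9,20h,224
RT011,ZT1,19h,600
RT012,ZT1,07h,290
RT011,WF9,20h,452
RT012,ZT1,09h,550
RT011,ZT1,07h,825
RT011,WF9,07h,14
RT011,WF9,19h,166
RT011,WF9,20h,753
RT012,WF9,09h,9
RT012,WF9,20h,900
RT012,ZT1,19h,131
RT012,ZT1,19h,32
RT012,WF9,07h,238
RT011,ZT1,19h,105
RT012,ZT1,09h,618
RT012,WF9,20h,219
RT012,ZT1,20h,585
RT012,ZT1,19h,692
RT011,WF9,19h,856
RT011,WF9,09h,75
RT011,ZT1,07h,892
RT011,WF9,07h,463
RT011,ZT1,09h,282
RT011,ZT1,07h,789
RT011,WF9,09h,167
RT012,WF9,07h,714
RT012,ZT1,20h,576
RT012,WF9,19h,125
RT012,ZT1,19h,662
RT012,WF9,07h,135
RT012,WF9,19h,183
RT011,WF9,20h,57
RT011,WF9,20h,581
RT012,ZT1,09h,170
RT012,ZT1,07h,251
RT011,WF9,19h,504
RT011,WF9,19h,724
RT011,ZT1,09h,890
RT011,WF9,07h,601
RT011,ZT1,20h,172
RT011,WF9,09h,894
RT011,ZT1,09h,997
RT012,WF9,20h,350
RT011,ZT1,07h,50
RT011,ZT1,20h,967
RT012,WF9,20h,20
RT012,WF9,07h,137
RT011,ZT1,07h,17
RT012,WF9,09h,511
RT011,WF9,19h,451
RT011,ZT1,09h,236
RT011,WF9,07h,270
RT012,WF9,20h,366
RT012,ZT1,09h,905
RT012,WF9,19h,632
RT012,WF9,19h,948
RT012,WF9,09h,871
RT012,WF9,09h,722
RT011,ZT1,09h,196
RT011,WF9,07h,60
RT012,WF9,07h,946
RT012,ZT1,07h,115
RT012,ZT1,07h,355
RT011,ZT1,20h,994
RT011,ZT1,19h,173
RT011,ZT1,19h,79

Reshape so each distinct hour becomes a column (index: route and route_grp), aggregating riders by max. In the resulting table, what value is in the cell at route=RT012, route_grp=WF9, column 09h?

871

Rows with route=RT012, route_grp=WF9 and hour=09h: riders values are 345, 9, 511, 871, 722.
max(345, 9, 511, 871, 722) = 871.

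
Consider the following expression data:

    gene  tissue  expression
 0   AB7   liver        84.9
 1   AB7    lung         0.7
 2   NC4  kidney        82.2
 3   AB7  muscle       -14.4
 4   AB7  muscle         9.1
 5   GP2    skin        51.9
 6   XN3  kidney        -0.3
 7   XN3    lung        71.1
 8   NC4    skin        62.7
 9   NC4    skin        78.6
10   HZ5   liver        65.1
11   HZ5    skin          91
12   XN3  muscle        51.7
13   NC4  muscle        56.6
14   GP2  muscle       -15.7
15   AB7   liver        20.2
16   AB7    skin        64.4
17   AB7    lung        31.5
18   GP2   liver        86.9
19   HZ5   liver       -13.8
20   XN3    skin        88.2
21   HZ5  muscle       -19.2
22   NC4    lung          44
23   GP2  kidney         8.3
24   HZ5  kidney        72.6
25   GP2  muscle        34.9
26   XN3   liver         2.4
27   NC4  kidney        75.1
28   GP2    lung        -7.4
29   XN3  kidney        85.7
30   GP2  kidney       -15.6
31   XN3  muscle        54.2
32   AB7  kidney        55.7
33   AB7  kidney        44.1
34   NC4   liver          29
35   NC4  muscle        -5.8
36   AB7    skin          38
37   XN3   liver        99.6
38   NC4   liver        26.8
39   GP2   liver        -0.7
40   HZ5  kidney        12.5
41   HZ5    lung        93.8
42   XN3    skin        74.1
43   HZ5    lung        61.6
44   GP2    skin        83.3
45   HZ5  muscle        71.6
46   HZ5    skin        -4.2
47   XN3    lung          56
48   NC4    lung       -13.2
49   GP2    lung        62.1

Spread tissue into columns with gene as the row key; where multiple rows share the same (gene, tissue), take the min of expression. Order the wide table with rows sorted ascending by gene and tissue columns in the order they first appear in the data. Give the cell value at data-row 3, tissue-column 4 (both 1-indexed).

-19.2

With rows sorted ascending by gene, row 3 is gene=HZ5. tissue columns in first-appearance order: liver, lung, kidney, muscle, skin; column 4 is muscle.
Long rows with gene=HZ5, tissue=muscle: min(-19.2, 71.6) = -19.2.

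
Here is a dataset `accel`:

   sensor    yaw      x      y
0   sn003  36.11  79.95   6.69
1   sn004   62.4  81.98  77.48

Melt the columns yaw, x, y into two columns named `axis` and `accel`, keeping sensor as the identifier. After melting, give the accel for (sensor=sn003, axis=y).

6.69

Unpivoting turns each (sensor, wide-column) pair into one long row.
The wide cell at row sn003, column y holds 6.69, so the long row (sn003, y) has accel=6.69.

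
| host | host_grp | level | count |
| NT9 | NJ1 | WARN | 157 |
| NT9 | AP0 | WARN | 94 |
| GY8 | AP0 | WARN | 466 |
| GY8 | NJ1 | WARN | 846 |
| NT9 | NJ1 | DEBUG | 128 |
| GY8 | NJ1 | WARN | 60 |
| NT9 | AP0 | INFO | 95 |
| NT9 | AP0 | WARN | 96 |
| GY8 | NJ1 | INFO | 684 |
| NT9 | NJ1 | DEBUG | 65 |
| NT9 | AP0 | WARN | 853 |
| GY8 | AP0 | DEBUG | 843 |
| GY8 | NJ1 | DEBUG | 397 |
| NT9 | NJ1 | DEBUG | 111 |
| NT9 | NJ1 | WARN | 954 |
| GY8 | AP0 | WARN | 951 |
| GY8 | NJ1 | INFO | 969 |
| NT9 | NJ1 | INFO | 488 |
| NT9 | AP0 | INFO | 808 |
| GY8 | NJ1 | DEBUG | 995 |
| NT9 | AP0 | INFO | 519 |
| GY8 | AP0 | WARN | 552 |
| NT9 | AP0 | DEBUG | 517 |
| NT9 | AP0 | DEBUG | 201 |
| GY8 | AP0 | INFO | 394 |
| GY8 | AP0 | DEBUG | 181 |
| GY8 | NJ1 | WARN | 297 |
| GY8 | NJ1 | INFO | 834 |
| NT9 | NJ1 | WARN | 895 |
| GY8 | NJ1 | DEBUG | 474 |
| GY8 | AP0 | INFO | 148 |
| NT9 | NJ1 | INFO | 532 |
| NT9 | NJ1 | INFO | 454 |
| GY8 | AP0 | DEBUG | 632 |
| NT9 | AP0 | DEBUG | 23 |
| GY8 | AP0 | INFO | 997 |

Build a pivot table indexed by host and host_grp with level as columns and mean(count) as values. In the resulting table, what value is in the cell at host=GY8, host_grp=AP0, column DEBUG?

552

Rows with host=GY8, host_grp=AP0 and level=DEBUG: count values are 843, 181, 632.
(843 + 181 + 632) / 3 = 552.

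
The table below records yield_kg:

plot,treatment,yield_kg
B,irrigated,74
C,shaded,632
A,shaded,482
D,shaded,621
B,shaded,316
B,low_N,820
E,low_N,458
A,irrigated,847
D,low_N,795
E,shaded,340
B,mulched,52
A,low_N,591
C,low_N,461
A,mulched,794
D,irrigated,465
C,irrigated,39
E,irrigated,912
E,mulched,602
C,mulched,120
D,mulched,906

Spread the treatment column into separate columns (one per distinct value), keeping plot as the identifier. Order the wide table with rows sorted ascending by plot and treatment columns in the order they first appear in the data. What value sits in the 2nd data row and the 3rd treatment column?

820

With rows sorted ascending by plot, row 2 is plot=B. treatment columns in first-appearance order: irrigated, shaded, low_N, mulched; column 3 is low_N.
Long rows with plot=B, treatment=low_N: yield_kg = 820.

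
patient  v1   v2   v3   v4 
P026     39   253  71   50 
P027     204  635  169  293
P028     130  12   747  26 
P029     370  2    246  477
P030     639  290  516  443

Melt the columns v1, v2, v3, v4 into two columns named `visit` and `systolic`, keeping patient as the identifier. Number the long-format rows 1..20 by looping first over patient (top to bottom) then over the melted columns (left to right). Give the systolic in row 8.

293

20 rows total (5 × 4). Row 8: index ⌊(8-1)/4⌋ = 1 into patient → P027; (8-1) mod 4 = 3 into the melted columns → v4.
So row 8 is (P027, v4, 293); systolic = 293.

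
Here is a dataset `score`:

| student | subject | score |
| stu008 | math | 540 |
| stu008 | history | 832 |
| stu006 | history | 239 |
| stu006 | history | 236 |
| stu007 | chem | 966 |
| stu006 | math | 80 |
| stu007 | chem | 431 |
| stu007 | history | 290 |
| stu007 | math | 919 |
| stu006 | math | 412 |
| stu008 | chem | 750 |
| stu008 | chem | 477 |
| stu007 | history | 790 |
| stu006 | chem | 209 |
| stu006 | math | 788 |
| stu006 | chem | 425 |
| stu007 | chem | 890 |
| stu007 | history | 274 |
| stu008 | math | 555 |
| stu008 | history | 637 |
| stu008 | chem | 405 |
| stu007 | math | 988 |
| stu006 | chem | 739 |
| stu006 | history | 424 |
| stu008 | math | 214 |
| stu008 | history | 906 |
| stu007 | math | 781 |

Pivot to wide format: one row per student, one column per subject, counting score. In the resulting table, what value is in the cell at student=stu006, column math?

3

Rows with student=stu006 and subject=math: score values are 80, 412, 788.
3 rows match — count = 3.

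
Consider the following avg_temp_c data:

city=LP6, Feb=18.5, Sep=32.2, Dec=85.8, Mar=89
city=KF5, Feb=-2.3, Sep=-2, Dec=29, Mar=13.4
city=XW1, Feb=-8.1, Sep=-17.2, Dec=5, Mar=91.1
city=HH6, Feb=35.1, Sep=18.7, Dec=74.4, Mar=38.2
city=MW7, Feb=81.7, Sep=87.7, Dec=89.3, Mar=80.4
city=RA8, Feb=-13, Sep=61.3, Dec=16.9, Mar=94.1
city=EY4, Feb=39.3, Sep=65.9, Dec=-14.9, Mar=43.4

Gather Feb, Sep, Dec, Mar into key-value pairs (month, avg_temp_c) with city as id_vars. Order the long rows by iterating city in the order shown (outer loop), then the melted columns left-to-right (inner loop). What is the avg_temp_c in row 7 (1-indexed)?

28 rows total (7 × 4). Row 7: index ⌊(7-1)/4⌋ = 1 into city → KF5; (7-1) mod 4 = 2 into the melted columns → Dec.
So row 7 is (KF5, Dec, 29); avg_temp_c = 29.

29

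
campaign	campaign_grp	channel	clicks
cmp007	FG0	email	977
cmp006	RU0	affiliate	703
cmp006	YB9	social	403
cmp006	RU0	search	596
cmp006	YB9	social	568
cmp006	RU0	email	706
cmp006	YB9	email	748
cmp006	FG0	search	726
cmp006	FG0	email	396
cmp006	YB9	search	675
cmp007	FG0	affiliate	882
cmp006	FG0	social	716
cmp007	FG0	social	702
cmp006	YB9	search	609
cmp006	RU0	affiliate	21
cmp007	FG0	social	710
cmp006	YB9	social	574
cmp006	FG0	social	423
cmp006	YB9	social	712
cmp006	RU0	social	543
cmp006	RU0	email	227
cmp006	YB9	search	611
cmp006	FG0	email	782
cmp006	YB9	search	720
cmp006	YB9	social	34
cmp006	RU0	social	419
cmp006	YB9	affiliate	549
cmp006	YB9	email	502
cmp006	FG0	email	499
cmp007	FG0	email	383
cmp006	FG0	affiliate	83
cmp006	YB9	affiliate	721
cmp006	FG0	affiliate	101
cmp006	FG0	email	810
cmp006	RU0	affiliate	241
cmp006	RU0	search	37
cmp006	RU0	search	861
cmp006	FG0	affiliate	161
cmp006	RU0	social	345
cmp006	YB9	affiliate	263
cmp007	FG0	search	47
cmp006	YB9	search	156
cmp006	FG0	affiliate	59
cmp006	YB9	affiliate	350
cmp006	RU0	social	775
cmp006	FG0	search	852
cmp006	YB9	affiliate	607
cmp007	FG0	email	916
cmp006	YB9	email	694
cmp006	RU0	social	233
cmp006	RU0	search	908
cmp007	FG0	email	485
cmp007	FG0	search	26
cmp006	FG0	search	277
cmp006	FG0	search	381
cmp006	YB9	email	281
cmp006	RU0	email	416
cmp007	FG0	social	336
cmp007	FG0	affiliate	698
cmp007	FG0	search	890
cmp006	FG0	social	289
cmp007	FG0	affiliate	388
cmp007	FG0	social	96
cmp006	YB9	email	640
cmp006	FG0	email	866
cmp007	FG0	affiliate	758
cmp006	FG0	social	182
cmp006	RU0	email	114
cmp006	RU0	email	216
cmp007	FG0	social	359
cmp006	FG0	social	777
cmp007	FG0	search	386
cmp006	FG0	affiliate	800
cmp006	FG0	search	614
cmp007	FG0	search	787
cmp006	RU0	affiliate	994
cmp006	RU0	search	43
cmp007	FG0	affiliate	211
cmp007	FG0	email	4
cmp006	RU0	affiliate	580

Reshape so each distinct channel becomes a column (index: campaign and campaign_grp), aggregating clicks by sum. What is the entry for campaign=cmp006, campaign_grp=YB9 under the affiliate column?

Rows with campaign=cmp006, campaign_grp=YB9 and channel=affiliate: clicks values are 549, 721, 263, 350, 607.
549 + 721 + 263 + 350 + 607 = 2490.

2490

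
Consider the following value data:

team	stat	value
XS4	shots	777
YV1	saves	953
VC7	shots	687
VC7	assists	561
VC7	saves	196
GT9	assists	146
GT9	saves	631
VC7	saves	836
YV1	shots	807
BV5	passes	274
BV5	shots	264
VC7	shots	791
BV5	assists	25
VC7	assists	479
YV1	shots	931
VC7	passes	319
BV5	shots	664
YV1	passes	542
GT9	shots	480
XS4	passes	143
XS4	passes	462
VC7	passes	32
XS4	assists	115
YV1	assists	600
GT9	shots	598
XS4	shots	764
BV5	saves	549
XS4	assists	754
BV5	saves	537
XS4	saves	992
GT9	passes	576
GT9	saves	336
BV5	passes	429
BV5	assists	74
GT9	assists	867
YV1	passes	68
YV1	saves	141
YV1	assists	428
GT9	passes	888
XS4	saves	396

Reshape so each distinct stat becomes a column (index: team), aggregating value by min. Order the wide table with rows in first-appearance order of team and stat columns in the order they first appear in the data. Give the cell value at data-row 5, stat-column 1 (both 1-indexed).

264

With rows in first-appearance order of team, row 5 is team=BV5. stat columns in first-appearance order: shots, saves, assists, passes; column 1 is shots.
Long rows with team=BV5, stat=shots: min(264, 664) = 264.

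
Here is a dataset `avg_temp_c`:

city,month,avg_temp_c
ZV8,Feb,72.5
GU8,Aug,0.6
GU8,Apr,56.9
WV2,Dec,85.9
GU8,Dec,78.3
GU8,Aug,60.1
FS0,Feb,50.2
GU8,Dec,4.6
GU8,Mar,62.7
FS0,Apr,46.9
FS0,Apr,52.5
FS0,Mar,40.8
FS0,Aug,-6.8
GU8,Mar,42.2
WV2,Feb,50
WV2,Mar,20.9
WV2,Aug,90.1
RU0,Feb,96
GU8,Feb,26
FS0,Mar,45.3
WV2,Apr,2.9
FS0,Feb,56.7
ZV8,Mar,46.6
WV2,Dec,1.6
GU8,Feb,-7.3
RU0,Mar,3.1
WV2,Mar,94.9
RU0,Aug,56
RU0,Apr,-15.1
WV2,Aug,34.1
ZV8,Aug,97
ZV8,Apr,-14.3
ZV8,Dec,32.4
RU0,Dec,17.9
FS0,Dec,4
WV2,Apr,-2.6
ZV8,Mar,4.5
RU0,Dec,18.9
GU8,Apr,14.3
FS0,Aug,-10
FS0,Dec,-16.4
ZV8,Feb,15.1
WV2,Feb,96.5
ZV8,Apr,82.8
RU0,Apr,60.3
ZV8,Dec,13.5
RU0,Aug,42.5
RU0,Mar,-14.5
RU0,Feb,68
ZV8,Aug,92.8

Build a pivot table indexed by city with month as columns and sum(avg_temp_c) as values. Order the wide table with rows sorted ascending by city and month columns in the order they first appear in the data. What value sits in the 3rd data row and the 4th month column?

36.8

With rows sorted ascending by city, row 3 is city=RU0. month columns in first-appearance order: Feb, Aug, Apr, Dec, Mar; column 4 is Dec.
Long rows with city=RU0, month=Dec: 17.9 + 18.9 = 36.8.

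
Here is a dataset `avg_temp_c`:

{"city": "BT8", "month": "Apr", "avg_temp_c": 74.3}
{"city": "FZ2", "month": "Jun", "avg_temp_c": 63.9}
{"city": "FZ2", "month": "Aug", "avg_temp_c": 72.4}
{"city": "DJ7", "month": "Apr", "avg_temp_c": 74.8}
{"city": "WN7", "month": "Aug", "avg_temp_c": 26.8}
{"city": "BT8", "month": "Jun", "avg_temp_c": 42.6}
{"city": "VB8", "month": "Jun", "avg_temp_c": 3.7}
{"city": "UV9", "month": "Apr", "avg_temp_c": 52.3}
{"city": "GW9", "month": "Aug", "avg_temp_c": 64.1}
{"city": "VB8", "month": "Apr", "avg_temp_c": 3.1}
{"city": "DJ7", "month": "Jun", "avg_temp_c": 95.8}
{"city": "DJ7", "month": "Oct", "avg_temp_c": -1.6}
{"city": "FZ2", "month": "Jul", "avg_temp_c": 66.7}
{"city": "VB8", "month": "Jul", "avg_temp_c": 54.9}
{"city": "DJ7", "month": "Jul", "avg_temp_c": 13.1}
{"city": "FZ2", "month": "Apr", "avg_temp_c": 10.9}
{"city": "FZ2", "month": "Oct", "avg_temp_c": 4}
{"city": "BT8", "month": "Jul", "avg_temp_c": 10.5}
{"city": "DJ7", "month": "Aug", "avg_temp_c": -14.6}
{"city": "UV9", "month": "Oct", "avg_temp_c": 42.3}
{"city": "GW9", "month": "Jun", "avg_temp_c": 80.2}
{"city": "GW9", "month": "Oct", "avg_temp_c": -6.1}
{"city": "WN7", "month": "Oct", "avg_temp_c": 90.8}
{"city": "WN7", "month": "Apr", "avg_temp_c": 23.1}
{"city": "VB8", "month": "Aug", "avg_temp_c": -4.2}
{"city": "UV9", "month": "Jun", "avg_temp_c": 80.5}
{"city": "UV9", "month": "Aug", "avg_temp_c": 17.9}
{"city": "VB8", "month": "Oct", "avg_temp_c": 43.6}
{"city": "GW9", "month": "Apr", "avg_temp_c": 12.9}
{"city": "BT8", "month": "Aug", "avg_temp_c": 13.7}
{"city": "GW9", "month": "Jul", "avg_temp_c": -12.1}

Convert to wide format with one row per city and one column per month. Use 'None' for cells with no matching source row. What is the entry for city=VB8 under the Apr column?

The long row with city=VB8, month=Apr has avg_temp_c=3.1.

3.1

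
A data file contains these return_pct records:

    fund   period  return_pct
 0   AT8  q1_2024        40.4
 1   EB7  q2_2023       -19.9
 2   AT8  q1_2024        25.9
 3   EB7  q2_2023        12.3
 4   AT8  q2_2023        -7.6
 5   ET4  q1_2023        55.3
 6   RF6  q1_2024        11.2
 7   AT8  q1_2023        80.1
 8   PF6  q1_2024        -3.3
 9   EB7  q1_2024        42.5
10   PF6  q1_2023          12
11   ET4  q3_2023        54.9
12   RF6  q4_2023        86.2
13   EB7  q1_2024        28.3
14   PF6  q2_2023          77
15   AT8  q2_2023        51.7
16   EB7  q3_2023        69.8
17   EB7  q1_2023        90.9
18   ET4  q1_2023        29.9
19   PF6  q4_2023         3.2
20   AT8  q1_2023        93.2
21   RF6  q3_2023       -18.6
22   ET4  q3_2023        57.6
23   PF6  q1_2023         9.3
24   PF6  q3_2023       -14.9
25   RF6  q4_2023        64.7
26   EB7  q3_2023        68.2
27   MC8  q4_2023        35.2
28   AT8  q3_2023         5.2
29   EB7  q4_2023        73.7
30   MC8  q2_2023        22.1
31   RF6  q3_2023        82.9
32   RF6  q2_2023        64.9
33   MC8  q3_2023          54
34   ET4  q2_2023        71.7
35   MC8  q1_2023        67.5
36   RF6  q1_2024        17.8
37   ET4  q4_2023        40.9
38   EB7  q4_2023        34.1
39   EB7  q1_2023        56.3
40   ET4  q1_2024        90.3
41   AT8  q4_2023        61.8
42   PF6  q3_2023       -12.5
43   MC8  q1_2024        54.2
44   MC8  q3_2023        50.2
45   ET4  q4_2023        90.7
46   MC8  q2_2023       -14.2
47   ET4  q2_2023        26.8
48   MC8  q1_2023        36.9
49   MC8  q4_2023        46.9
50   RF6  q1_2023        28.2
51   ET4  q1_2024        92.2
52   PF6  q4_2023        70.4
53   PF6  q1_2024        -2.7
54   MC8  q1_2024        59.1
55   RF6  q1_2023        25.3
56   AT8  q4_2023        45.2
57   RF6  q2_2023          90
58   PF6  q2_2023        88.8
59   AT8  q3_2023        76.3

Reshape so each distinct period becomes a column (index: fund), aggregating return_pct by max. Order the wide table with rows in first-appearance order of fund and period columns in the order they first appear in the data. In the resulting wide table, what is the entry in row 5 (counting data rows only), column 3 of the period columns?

12

With rows in first-appearance order of fund, row 5 is fund=PF6. period columns in first-appearance order: q1_2024, q2_2023, q1_2023, q3_2023, q4_2023; column 3 is q1_2023.
Long rows with fund=PF6, period=q1_2023: max(12, 9.3) = 12.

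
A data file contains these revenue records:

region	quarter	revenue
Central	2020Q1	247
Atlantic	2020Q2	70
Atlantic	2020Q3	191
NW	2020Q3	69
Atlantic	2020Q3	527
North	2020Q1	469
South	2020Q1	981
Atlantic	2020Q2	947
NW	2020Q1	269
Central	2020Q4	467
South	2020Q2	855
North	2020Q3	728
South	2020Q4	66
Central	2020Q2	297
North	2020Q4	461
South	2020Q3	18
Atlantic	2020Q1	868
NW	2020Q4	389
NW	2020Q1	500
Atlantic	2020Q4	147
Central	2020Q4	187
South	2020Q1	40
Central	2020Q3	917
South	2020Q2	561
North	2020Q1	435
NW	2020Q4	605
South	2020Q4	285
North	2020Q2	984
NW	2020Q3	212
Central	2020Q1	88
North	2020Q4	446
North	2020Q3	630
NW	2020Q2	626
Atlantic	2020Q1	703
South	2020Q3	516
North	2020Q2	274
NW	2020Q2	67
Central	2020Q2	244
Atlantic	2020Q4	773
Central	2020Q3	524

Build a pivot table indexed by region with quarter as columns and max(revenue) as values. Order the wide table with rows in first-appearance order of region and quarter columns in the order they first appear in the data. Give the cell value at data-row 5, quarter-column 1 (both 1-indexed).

With rows in first-appearance order of region, row 5 is region=South. quarter columns in first-appearance order: 2020Q1, 2020Q2, 2020Q3, 2020Q4; column 1 is 2020Q1.
Long rows with region=South, quarter=2020Q1: max(981, 40) = 981.

981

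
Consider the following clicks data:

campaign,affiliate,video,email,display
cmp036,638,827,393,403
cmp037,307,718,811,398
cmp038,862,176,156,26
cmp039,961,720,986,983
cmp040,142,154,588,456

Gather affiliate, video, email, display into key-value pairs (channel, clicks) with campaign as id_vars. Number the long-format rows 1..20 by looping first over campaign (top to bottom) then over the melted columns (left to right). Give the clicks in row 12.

20 rows total (5 × 4). Row 12: index ⌊(12-1)/4⌋ = 2 into campaign → cmp038; (12-1) mod 4 = 3 into the melted columns → display.
So row 12 is (cmp038, display, 26); clicks = 26.

26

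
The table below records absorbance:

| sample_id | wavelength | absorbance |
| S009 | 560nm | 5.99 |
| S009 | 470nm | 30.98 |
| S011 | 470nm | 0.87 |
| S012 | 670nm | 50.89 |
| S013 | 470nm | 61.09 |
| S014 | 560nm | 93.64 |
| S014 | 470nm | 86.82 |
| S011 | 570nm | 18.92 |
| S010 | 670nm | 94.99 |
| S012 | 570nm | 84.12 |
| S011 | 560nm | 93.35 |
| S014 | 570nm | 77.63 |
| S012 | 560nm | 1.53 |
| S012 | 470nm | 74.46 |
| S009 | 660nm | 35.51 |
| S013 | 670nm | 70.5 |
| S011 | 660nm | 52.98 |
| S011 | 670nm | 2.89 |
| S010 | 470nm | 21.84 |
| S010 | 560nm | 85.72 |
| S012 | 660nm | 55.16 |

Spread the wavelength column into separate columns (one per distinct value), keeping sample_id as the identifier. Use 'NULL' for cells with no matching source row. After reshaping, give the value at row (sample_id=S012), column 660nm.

The long row with sample_id=S012, wavelength=660nm has absorbance=55.16.

55.16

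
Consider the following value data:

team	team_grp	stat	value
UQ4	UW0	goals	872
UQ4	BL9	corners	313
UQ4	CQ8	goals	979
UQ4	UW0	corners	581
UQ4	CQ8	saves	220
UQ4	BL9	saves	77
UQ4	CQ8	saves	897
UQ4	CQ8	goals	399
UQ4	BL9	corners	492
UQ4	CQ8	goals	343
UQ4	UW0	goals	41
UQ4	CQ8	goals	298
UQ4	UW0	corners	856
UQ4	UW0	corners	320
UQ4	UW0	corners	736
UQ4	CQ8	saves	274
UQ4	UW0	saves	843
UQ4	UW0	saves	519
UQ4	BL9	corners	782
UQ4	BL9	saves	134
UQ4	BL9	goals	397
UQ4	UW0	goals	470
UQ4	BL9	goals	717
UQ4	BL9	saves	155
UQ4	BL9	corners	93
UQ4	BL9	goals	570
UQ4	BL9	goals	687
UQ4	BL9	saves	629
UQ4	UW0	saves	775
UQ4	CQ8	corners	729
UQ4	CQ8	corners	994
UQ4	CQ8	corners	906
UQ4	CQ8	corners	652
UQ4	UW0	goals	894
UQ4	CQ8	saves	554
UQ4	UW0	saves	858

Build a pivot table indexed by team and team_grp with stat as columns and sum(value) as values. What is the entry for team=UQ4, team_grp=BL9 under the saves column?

Rows with team=UQ4, team_grp=BL9 and stat=saves: value values are 77, 134, 155, 629.
77 + 134 + 155 + 629 = 995.

995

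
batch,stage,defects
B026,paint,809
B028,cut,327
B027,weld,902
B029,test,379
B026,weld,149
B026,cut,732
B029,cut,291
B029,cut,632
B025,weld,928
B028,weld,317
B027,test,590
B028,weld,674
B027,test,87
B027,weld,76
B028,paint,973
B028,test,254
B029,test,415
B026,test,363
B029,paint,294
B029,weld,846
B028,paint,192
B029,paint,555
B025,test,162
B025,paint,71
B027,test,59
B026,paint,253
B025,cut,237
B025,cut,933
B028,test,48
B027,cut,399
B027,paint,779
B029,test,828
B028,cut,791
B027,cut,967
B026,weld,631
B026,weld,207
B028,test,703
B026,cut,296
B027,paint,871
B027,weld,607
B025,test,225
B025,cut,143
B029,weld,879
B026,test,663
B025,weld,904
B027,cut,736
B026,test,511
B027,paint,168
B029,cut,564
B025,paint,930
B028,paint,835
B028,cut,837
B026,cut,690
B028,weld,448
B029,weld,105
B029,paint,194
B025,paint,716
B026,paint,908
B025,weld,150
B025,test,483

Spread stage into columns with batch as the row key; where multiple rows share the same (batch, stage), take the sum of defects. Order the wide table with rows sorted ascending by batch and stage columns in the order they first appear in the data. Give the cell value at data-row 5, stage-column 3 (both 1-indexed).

With rows sorted ascending by batch, row 5 is batch=B029. stage columns in first-appearance order: paint, cut, weld, test; column 3 is weld.
Long rows with batch=B029, stage=weld: 846 + 879 + 105 = 1830.

1830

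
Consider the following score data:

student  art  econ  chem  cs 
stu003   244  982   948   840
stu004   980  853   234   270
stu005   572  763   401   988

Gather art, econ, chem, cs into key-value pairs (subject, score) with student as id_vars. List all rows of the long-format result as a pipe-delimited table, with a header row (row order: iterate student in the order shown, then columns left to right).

| student | subject | score |
| stu003 | art | 244 |
| stu003 | econ | 982 |
| stu003 | chem | 948 |
| stu003 | cs | 840 |
| stu004 | art | 980 |
| stu004 | econ | 853 |
| stu004 | chem | 234 |
| stu004 | cs | 270 |
| stu005 | art | 572 |
| stu005 | econ | 763 |
| stu005 | chem | 401 |
| stu005 | cs | 988 |

Each (student, column) pair becomes one row: 3 × 4 = 12 rows.
For example, (stu003, art) → score=244.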